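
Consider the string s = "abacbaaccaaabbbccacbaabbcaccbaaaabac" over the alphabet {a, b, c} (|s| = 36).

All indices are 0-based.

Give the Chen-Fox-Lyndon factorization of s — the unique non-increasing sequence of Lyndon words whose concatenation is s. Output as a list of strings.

["abacb", "aacc", "aaabbbccacbaabbcaccb", "aaaabac"]

emit factor 1: 'abacb' (i=0, period=5)
emit factor 2: 'aacc' (i=5, period=4)
emit factor 3: 'aaabbbccacbaabbcaccb' (i=9, period=20)
emit factor 4: 'aaaabac' (i=29, period=7)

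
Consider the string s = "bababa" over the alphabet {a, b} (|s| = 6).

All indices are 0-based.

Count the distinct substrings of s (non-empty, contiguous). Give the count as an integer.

11

sorted suffixes:
  #0 SA[0]=5  'a'
  #1 SA[1]=3  'aba'
  #2 SA[2]=1  'ababa'
  #3 SA[3]=4  'ba'
  #4 SA[4]=2  'baba'
  #5 SA[5]=0  'bababa'

SA = [5, 3, 1, 4, 2, 0]
i: (SA[i-1],SA[i]) lcp shared
  1: (5,3) 1 'a'
  2: (3,1) 3 'aba'
  3: (1,4) 0 ''
  4: (4,2) 2 'ba'
  5: (2,0) 4 'baba'

n(n+1)/2 = 6·7/2 = 21
Σ LCP = 0 + 1 + 3 + 0 + 2 + 4 = 10
distinct = 21 − 10 = 11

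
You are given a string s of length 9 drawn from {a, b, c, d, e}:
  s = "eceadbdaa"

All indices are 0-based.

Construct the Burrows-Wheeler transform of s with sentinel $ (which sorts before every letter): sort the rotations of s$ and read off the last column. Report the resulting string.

rank  rotation    last
    0  $eceadbdaa  a
    1  a$eceadbda  a
    2  aa$eceadbd  d
    3  adbdaa$ece  e
    4  bdaa$ecead  d
    5  ceadbdaa$e  e
    6  daa$eceadb  b
    7  dbdaa$ecea  a
    8  eadbdaa$ec  c
    9  eceadbdaa$  $

aadedebac$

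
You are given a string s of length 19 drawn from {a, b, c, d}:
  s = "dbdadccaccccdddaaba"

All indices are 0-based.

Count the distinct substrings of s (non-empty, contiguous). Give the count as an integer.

sorted suffixes:
  #0 SA[0]=18  'a'
  #1 SA[1]=15  'aaba'
  #2 SA[2]=16  'aba'
  #3 SA[3]=7  'accccdddaaba'
  #4 SA[4]=3  'adccaccccdddaaba'
  #5 SA[5]=17  'ba'
  #6 SA[6]=1  'bdadccaccccdddaaba'
  #7 SA[7]=6  'caccccdddaaba'
  #8 SA[8]=5  'ccaccccdddaaba'
  #9 SA[9]=8  'ccccdddaaba'
  #10 SA[10]=9  'cccdddaaba'
  #11 SA[11]=10  'ccdddaaba'
  #12 SA[12]=11  'cdddaaba'
  #13 SA[13]=14  'daaba'
  #14 SA[14]=2  'dadccaccccdddaaba'
  #15 SA[15]=0  'dbdadccaccccdddaaba'
  #16 SA[16]=4  'dccaccccdddaaba'
  #17 SA[17]=13  'ddaaba'
  #18 SA[18]=12  'dddaaba'

SA = [18, 15, 16, 7, 3, 17, 1, 6, 5, 8, 9, 10, 11, 14, 2, 0, 4, 13, 12]
[i] adj suffixes → lcp
  [1] 18/15 → 1 ('a')
  [2] 15/16 → 1 ('a')
  [3] 16/7 → 1 ('a')
  [4] 7/3 → 1 ('a')
  [5] 3/17 → 0 ('')
  [6] 17/1 → 1 ('b')
  [7] 1/6 → 0 ('')
  [8] 6/5 → 1 ('c')
  [9] 5/8 → 2 ('cc')
  [10] 8/9 → 3 ('ccc')
  [11] 9/10 → 2 ('cc')
  [12] 10/11 → 1 ('c')
  [13] 11/14 → 0 ('')
  [14] 14/2 → 2 ('da')
  [15] 2/0 → 1 ('d')
  [16] 0/4 → 1 ('d')
  [17] 4/13 → 1 ('d')
  [18] 13/12 → 2 ('dd')

n(n+1)/2 = 19·20/2 = 190
Σ LCP = 0 + 1 + 1 + 1 + 1 + 0 + 1 + 0 + 1 + 2 + 3 + 2 + 1 + 0 + 2 + 1 + 1 + 1 + 2 = 21
distinct = 190 − 21 = 169

169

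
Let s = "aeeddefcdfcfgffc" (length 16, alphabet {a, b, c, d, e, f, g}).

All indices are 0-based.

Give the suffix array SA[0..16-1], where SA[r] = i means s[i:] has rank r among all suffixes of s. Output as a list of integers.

rank→(start, suffix):
  0 → (0, 'aeeddefcdfcfgffc')
  1 → (15, 'c')
  2 → (7, 'cdfcfgffc')
  3 → (10, 'cfgffc')
  4 → (3, 'ddefcdfcfgffc')
  5 → (4, 'defcdfcfgffc')
  6 → (8, 'dfcfgffc')
  7 → (2, 'eddefcdfcfgffc')
  8 → (1, 'eeddefcdfcfgffc')
  9 → (5, 'efcdfcfgffc')
  10 → (14, 'fc')
  11 → (6, 'fcdfcfgffc')
  12 → (9, 'fcfgffc')
  13 → (13, 'ffc')
  14 → (11, 'fgffc')
  15 → (12, 'gffc')

[0, 15, 7, 10, 3, 4, 8, 2, 1, 5, 14, 6, 9, 13, 11, 12]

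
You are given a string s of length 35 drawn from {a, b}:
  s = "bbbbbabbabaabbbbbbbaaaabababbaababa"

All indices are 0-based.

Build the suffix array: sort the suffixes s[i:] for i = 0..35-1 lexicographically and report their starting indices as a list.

rank | idx | suffix
   0 |  34 | a
   1 |  19 | aaaabababbaababa
   2 |  20 | aaabababbaababa
   3 |  29 | aababa
   4 |  21 | aabababbaababa
   5 |  10 | aabbbbbbbaaaabababbaababa
   6 |  32 | aba
   7 |   8 | abaabbbbbbbaaaabababbaababa
   8 |  30 | ababa
   9 |  22 | abababbaababa
  10 |  24 | ababbaababa
  11 |  26 | abbaababa
  12 |   5 | abbabaabbbbbbbaaaabababbaababa
  13 |  11 | abbbbbbbaaaabababbaababa
  14 |  33 | ba
  15 |  18 | baaaabababbaababa
  16 |  28 | baababa
  17 |   9 | baabbbbbbbaaaabababbaababa
  18 |  31 | baba
  19 |   7 | babaabbbbbbbaaaabababbaababa
  20 |  23 | bababbaababa
  21 |  25 | babbaababa
  22 |   4 | babbabaabbbbbbbaaaabababbaababa
  23 |  17 | bbaaaabababbaababa
  24 |  27 | bbaababa
  25 |   6 | bbabaabbbbbbbaaaabababbaababa
  26 |   3 | bbabbabaabbbbbbbaaaabababbaababa
  27 |  16 | bbbaaaabababbaababa
  28 |   2 | bbbabbabaabbbbbbbaaaabababbaababa
  29 |  15 | bbbbaaaabababbaababa
  30 |   1 | bbbbabbabaabbbbbbbaaaabababbaababa
  31 |  14 | bbbbbaaaabababbaababa
  32 |   0 | bbbbbabbabaabbbbbbbaaaabababbaababa
  33 |  13 | bbbbbbaaaabababbaababa
  34 |  12 | bbbbbbbaaaabababbaababa

[34, 19, 20, 29, 21, 10, 32, 8, 30, 22, 24, 26, 5, 11, 33, 18, 28, 9, 31, 7, 23, 25, 4, 17, 27, 6, 3, 16, 2, 15, 1, 14, 0, 13, 12]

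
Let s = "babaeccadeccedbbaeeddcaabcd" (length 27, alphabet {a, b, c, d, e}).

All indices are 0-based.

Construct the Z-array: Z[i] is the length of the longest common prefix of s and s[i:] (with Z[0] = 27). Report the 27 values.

Z[0]=27
i=1: i≥r, start 0; Z[1]=0
i=2: i≥r, start 0; Z[2]=2 extend→box=[2,4)
i=3: min(r-i=1, Z[1]=0)=0; Z[3]=0
i=4: i≥r, start 0; Z[4]=0
i=5: i≥r, start 0; Z[5]=0
i=6: i≥r, start 0; Z[6]=0
i=7: i≥r, start 0; Z[7]=0
i=8: i≥r, start 0; Z[8]=0
i=9: i≥r, start 0; Z[9]=0
i=10: i≥r, start 0; Z[10]=0
i=11: i≥r, start 0; Z[11]=0
i=12: i≥r, start 0; Z[12]=0
i=13: i≥r, start 0; Z[13]=0
i=14: i≥r, start 0; Z[14]=1 extend→box=[14,15)
i=15: i≥r, start 0; Z[15]=2 extend→box=[15,17)
i=16: min(r-i=1, Z[1]=0)=0; Z[16]=0
i=17: i≥r, start 0; Z[17]=0
i=18: i≥r, start 0; Z[18]=0
i=19: i≥r, start 0; Z[19]=0
i=20: i≥r, start 0; Z[20]=0
i=21: i≥r, start 0; Z[21]=0
i=22: i≥r, start 0; Z[22]=0
i=23: i≥r, start 0; Z[23]=0
i=24: i≥r, start 0; Z[24]=1 extend→box=[24,25)
i=25: i≥r, start 0; Z[25]=0
i=26: i≥r, start 0; Z[26]=0

[27, 0, 2, 0, 0, 0, 0, 0, 0, 0, 0, 0, 0, 0, 1, 2, 0, 0, 0, 0, 0, 0, 0, 0, 1, 0, 0]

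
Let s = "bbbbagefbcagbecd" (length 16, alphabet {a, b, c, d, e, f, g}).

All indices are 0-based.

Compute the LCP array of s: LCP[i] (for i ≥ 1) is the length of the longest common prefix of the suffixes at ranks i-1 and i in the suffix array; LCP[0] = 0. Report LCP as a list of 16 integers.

rank | idx | suffix
   0 |  10 | agbecd
   1 |   4 | agefbcagbecd
   2 |   3 | bagefbcagbecd
   3 |   2 | bbagefbcagbecd
   4 |   1 | bbbagefbcagbecd
   5 |   0 | bbbbagefbcagbecd
   6 |   8 | bcagbecd
   7 |  12 | becd
   8 |   9 | cagbecd
   9 |  14 | cd
  10 |  15 | d
  11 |  13 | ecd
  12 |   6 | efbcagbecd
  13 |   7 | fbcagbecd
  14 |  11 | gbecd
  15 |   5 | gefbcagbecd

SA = [10, 4, 3, 2, 1, 0, 8, 12, 9, 14, 15, 13, 6, 7, 11, 5]
i: (SA[i-1],SA[i]) lcp shared
  1: (10,4) 2 'ag'
  2: (4,3) 0 ''
  3: (3,2) 1 'b'
  4: (2,1) 2 'bb'
  5: (1,0) 3 'bbb'
  6: (0,8) 1 'b'
  7: (8,12) 1 'b'
  8: (12,9) 0 ''
  9: (9,14) 1 'c'
  10: (14,15) 0 ''
  11: (15,13) 0 ''
  12: (13,6) 1 'e'
  13: (6,7) 0 ''
  14: (7,11) 0 ''
  15: (11,5) 1 'g'

[0, 2, 0, 1, 2, 3, 1, 1, 0, 1, 0, 0, 1, 0, 0, 1]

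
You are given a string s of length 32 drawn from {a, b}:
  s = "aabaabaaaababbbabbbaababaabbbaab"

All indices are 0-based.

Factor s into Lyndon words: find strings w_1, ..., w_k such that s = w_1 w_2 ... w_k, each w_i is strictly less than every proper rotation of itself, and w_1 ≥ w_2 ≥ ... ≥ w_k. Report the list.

["aab", "aab", "aaaababbbabbbaababaabbbaab"]

emit factor 1: 'aab' (i=0, period=3)
emit factor 2: 'aab' (i=3, period=3)
emit factor 3: 'aaaababbbabbbaababaabbbaab' (i=6, period=26)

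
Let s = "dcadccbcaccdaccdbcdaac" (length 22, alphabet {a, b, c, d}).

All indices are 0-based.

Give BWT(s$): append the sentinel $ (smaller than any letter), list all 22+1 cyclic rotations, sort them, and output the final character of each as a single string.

rank  rotation                 last
    0  $dcadccbcaccdaccdbcdaac  c
    1  aac$dcadccbcaccdaccdbcd  d
    2  ac$dcadccbcaccdaccdbcda  a
    3  accdaccdbcdaac$dcadccbc  c
    4  accdbcdaac$dcadccbcaccd  d
    5  adccbcaccdaccdbcdaac$dc  c
    6  bcaccdaccdbcdaac$dcadcc  c
    7  bcdaac$dcadccbcaccdaccd  d
    8  c$dcadccbcaccdaccdbcdaa  a
    9  caccdaccdbcdaac$dcadccb  b
   10  cadccbcaccdaccdbcdaac$d  d
   11  cbcaccdaccdbcdaac$dcadc  c
   12  ccbcaccdaccdbcdaac$dcad  d
   13  ccdaccdbcdaac$dcadccbca  a
   14  ccdbcdaac$dcadccbcaccda  a
   15  cdaac$dcadccbcaccdaccdb  b
   16  cdaccdbcdaac$dcadccbcac  c
   17  cdbcdaac$dcadccbcaccdac  c
   18  daac$dcadccbcaccdaccdbc  c
   19  daccdbcdaac$dcadccbcacc  c
   20  dbcdaac$dcadccbcaccdacc  c
   21  dcadccbcaccdaccdbcdaac$  $
   22  dccbcaccdaccdbcdaac$dca  a

cdacdccdabdcdaabccccc$a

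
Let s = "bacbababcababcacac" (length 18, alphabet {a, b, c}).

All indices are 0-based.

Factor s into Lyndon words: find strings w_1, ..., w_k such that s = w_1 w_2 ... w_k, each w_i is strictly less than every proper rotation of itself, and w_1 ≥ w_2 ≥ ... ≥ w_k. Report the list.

["b", "acb", "ababcababcacac"]

emit factor 1: 'b' (i=0, period=1)
emit factor 2: 'acb' (i=1, period=3)
emit factor 3: 'ababcababcacac' (i=4, period=14)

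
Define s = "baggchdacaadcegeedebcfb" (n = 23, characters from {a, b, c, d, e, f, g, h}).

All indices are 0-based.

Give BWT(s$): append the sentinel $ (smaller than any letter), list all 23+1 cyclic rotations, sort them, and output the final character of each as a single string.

rank  rotation                  last
    0  $baggchdacaadcegeedebcfb  b
    1  aadcegeedebcfb$baggchdac  c
    2  acaadcegeedebcfb$baggchd  d
    3  adcegeedebcfb$baggchdaca  a
    4  aggchdacaadcegeedebcfb$b  b
    5  b$baggchdacaadcegeedebcf  f
    6  baggchdacaadcegeedebcfb$  $
    7  bcfb$baggchdacaadcegeede  e
    8  caadcegeedebcfb$baggchda  a
    9  cegeedebcfb$baggchdacaad  d
   10  cfb$baggchdacaadcegeedeb  b
   11  chdacaadcegeedebcfb$bagg  g
   12  dacaadcegeedebcfb$baggch  h
   13  dcegeedebcfb$baggchdacaa  a
   14  debcfb$baggchdacaadcegee  e
   15  ebcfb$baggchdacaadcegeed  d
   16  edebcfb$baggchdacaadcege  e
   17  eedebcfb$baggchdacaadceg  g
   18  egeedebcfb$baggchdacaadc  c
   19  fb$baggchdacaadcegeedebc  c
   20  gchdacaadcegeedebcfb$bag  g
   21  geedebcfb$baggchdacaadce  e
   22  ggchdacaadcegeedebcfb$ba  a
   23  hdacaadcegeedebcfb$baggc  c

bcdabf$eadbghaedegccgeac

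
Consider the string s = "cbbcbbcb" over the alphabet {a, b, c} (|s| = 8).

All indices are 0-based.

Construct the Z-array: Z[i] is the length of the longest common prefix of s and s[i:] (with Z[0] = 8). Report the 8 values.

Z[0]=8
i=1: fresh scan; Z[1]=0
i=2: fresh scan; Z[2]=0
i=3: fresh scan; Z[3]=5 scan→box=[3,8)
i=4: min(r-i=4, Z[1]=0)=0; Z[4]=0
i=5: min(r-i=3, Z[2]=0)=0; Z[5]=0
i=6: min(r-i=2, Z[3]=5)=2; Z[6]=2
i=7: min(r-i=1, Z[4]=0)=0; Z[7]=0

[8, 0, 0, 5, 0, 0, 2, 0]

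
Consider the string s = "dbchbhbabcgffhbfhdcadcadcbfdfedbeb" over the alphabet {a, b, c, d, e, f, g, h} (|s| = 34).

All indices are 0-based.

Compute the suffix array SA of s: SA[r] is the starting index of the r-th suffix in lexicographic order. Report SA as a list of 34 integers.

[7, 19, 22, 33, 6, 8, 1, 31, 25, 14, 4, 18, 21, 24, 9, 2, 0, 30, 17, 20, 23, 27, 32, 29, 26, 28, 11, 12, 15, 10, 5, 13, 3, 16]

rank | idx | suffix
   0 |   7 | abcgffhbfhdcadcadcbfdfedbeb
   1 |  19 | adcadcbfdfedbeb
   2 |  22 | adcbfdfedbeb
   3 |  33 | b
   4 |   6 | babcgffhbfhdcadcadcbfdfedbeb
   5 |   8 | bcgffhbfhdcadcadcbfdfedbeb
   6 |   1 | bchbhbabcgffhbfhdcadcadcbfdfedbeb
   7 |  31 | beb
   8 |  25 | bfdfedbeb
   9 |  14 | bfhdcadcadcbfdfedbeb
  10 |   4 | bhbabcgffhbfhdcadcadcbfdfedbeb
  11 |  18 | cadcadcbfdfedbeb
  12 |  21 | cadcbfdfedbeb
  13 |  24 | cbfdfedbeb
  14 |   9 | cgffhbfhdcadcadcbfdfedbeb
  15 |   2 | chbhbabcgffhbfhdcadcadcbfdfedbeb
  16 |   0 | dbchbhbabcgffhbfhdcadcadcbfdfedbeb
  17 |  30 | dbeb
  18 |  17 | dcadcadcbfdfedbeb
  19 |  20 | dcadcbfdfedbeb
  20 |  23 | dcbfdfedbeb
  21 |  27 | dfedbeb
  22 |  32 | eb
  23 |  29 | edbeb
  24 |  26 | fdfedbeb
  25 |  28 | fedbeb
  26 |  11 | ffhbfhdcadcadcbfdfedbeb
  27 |  12 | fhbfhdcadcadcbfdfedbeb
  28 |  15 | fhdcadcadcbfdfedbeb
  29 |  10 | gffhbfhdcadcadcbfdfedbeb
  30 |   5 | hbabcgffhbfhdcadcadcbfdfedbeb
  31 |  13 | hbfhdcadcadcbfdfedbeb
  32 |   3 | hbhbabcgffhbfhdcadcadcbfdfedbeb
  33 |  16 | hdcadcadcbfdfedbeb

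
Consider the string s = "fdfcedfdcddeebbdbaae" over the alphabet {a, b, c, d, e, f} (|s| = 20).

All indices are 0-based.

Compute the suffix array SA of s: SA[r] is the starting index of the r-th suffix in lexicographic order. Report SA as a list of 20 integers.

rank | idx | suffix
   0 |  17 | aae
   1 |  18 | ae
   2 |  16 | baae
   3 |  13 | bbdbaae
   4 |  14 | bdbaae
   5 |   8 | cddeebbdbaae
   6 |   3 | cedfdcddeebbdbaae
   7 |  15 | dbaae
   8 |   7 | dcddeebbdbaae
   9 |   9 | ddeebbdbaae
  10 |  10 | deebbdbaae
  11 |   1 | dfcedfdcddeebbdbaae
  12 |   5 | dfdcddeebbdbaae
  13 |  19 | e
  14 |  12 | ebbdbaae
  15 |   4 | edfdcddeebbdbaae
  16 |  11 | eebbdbaae
  17 |   2 | fcedfdcddeebbdbaae
  18 |   6 | fdcddeebbdbaae
  19 |   0 | fdfcedfdcddeebbdbaae

[17, 18, 16, 13, 14, 8, 3, 15, 7, 9, 10, 1, 5, 19, 12, 4, 11, 2, 6, 0]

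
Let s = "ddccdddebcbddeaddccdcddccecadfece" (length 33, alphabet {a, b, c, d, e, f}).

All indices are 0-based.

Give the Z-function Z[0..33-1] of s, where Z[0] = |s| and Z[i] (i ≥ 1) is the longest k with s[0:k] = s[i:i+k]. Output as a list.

Z[0]=33
i=1: fresh scan; Z[1]=1 grow→box=[1,2)
i=2: fresh scan; Z[2]=0
i=3: fresh scan; Z[3]=0
i=4: fresh scan; Z[4]=2 grow→box=[4,6)
i=5: min(r-i=1, Z[1]=1)=1; Z[5]=2 grow→box=[5,7)
i=6: min(r-i=1, Z[1]=1)=1; Z[6]=1
i=7: fresh scan; Z[7]=0
i=8: fresh scan; Z[8]=0
i=9: fresh scan; Z[9]=0
i=10: fresh scan; Z[10]=0
i=11: fresh scan; Z[11]=2 grow→box=[11,13)
i=12: min(r-i=1, Z[1]=1)=1; Z[12]=1
i=13: fresh scan; Z[13]=0
i=14: fresh scan; Z[14]=0
i=15: fresh scan; Z[15]=5 grow→box=[15,20)
i=16: min(r-i=4, Z[1]=1)=1; Z[16]=1
i=17: min(r-i=3, Z[2]=0)=0; Z[17]=0
i=18: min(r-i=2, Z[3]=0)=0; Z[18]=0
i=19: min(r-i=1, Z[4]=2)=1; Z[19]=1
i=20: fresh scan; Z[20]=0
i=21: fresh scan; Z[21]=4 grow→box=[21,25)
i=22: min(r-i=3, Z[1]=1)=1; Z[22]=1
i=23: min(r-i=2, Z[2]=0)=0; Z[23]=0
i=24: min(r-i=1, Z[3]=0)=0; Z[24]=0
i=25: fresh scan; Z[25]=0
i=26: fresh scan; Z[26]=0
i=27: fresh scan; Z[27]=0
i=28: fresh scan; Z[28]=1 grow→box=[28,29)
i=29: fresh scan; Z[29]=0
i=30: fresh scan; Z[30]=0
i=31: fresh scan; Z[31]=0
i=32: fresh scan; Z[32]=0

[33, 1, 0, 0, 2, 2, 1, 0, 0, 0, 0, 2, 1, 0, 0, 5, 1, 0, 0, 1, 0, 4, 1, 0, 0, 0, 0, 0, 1, 0, 0, 0, 0]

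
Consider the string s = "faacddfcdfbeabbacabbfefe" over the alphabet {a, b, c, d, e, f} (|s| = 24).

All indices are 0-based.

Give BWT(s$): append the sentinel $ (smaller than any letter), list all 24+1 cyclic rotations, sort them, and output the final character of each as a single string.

rank  rotation                   last
    0  $faacddfcdfbeabbacabbfefe  e
    1  aacddfcdfbeabbacabbfefe$f  f
    2  abbacabbfefe$faacddfcdfbe  e
    3  abbfefe$faacddfcdfbeabbac  c
    4  acabbfefe$faacddfcdfbeabb  b
    5  acddfcdfbeabbacabbfefe$fa  a
    6  bacabbfefe$faacddfcdfbeab  b
    7  bbacabbfefe$faacddfcdfbea  a
    8  bbfefe$faacddfcdfbeabbaca  a
    9  beabbacabbfefe$faacddfcdf  f
   10  bfefe$faacddfcdfbeabbacab  b
   11  cabbfefe$faacddfcdfbeabba  a
   12  cddfcdfbeabbacabbfefe$faa  a
   13  cdfbeabbacabbfefe$faacddf  f
   14  ddfcdfbeabbacabbfefe$faac  c
   15  dfbeabbacabbfefe$faacddfc  c
   16  dfcdfbeabbacabbfefe$faacd  d
   17  e$faacddfcdfbeabbacabbfef  f
   18  eabbacabbfefe$faacddfcdfb  b
   19  efe$faacddfcdfbeabbacabbf  f
   20  faacddfcdfbeabbacabbfefe$  $
   21  fbeabbacabbfefe$faacddfcd  d
   22  fcdfbeabbacabbfefe$faacdd  d
   23  fe$faacddfcdfbeabbacabbfe  e
   24  fefe$faacddfcdfbeabbacabb  b

efecbabaafbaafccdfbf$ddeb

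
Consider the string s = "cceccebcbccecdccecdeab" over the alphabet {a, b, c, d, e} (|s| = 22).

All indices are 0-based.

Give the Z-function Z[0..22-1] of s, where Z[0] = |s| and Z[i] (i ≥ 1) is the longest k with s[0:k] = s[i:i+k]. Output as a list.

Z[0]=22
i=1: i≥r, start 0; Z[1]=1 extend→box=[1,2)
i=2: i≥r, start 0; Z[2]=0
i=3: i≥r, start 0; Z[3]=3 extend→box=[3,6)
i=4: min(r-i=2, Z[1]=1)=1; Z[4]=1
i=5: min(r-i=1, Z[2]=0)=0; Z[5]=0
i=6: i≥r, start 0; Z[6]=0
i=7: i≥r, start 0; Z[7]=1 extend→box=[7,8)
i=8: i≥r, start 0; Z[8]=0
i=9: i≥r, start 0; Z[9]=4 extend→box=[9,13)
i=10: min(r-i=3, Z[1]=1)=1; Z[10]=1
i=11: min(r-i=2, Z[2]=0)=0; Z[11]=0
i=12: min(r-i=1, Z[3]=3)=1; Z[12]=1
i=13: i≥r, start 0; Z[13]=0
i=14: i≥r, start 0; Z[14]=4 extend→box=[14,18)
i=15: min(r-i=3, Z[1]=1)=1; Z[15]=1
i=16: min(r-i=2, Z[2]=0)=0; Z[16]=0
i=17: min(r-i=1, Z[3]=3)=1; Z[17]=1
i=18: i≥r, start 0; Z[18]=0
i=19: i≥r, start 0; Z[19]=0
i=20: i≥r, start 0; Z[20]=0
i=21: i≥r, start 0; Z[21]=0

[22, 1, 0, 3, 1, 0, 0, 1, 0, 4, 1, 0, 1, 0, 4, 1, 0, 1, 0, 0, 0, 0]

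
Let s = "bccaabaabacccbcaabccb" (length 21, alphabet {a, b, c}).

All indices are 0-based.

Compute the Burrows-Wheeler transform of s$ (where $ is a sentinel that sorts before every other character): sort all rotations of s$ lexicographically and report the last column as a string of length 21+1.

bcbcaaabcaac$acbccbbca

rank  rotation                last
    0  $bccaabaabacccbcaabccb  b
    1  aabaabacccbcaabccb$bcc  c
    2  aabacccbcaabccb$bccaab  b
    3  aabccb$bccaabaabacccbc  c
    4  abaabacccbcaabccb$bcca  a
    5  abacccbcaabccb$bccaaba  a
    6  abccb$bccaabaabacccbca  a
    7  acccbcaabccb$bccaabaab  b
    8  b$bccaabaabacccbcaabcc  c
    9  baabacccbcaabccb$bccaa  a
   10  bacccbcaabccb$bccaabaa  a
   11  bcaabccb$bccaabaabaccc  c
   12  bccaabaabacccbcaabccb$  $
   13  bccb$bccaabaabacccbcaa  a
   14  caabaabacccbcaabccb$bc  c
   15  caabccb$bccaabaabacccb  b
   16  cb$bccaabaabacccbcaabc  c
   17  cbcaabccb$bccaabaabacc  c
   18  ccaabaabacccbcaabccb$b  b
   19  ccb$bccaabaabacccbcaab  b
   20  ccbcaabccb$bccaabaabac  c
   21  cccbcaabccb$bccaabaaba  a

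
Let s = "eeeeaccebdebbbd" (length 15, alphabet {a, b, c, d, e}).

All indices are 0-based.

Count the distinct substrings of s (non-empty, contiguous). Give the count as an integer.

rank | idx | suffix
   0 |   4 | accebdebbbd
   1 |  11 | bbbd
   2 |  12 | bbd
   3 |  13 | bd
   4 |   8 | bdebbbd
   5 |   5 | ccebdebbbd
   6 |   6 | cebdebbbd
   7 |  14 | d
   8 |   9 | debbbd
   9 |   3 | eaccebdebbbd
  10 |  10 | ebbbd
  11 |   7 | ebdebbbd
  12 |   2 | eeaccebdebbbd
  13 |   1 | eeeaccebdebbbd
  14 |   0 | eeeeaccebdebbbd

SA = [4, 11, 12, 13, 8, 5, 6, 14, 9, 3, 10, 7, 2, 1, 0]
i: (SA[i-1],SA[i]) lcp shared
  1: (4,11) 0 ''
  2: (11,12) 2 'bb'
  3: (12,13) 1 'b'
  4: (13,8) 2 'bd'
  5: (8,5) 0 ''
  6: (5,6) 1 'c'
  7: (6,14) 0 ''
  8: (14,9) 1 'd'
  9: (9,3) 0 ''
  10: (3,10) 1 'e'
  11: (10,7) 2 'eb'
  12: (7,2) 1 'e'
  13: (2,1) 2 'ee'
  14: (1,0) 3 'eee'

n(n+1)/2 = 15·16/2 = 120
Σ LCP = 0 + 0 + 2 + 1 + 2 + 0 + 1 + 0 + 1 + 0 + 1 + 2 + 1 + 2 + 3 = 16
distinct = 120 − 16 = 104

104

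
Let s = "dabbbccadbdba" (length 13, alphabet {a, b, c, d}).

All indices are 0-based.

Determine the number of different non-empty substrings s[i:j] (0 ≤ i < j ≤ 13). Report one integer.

sorted suffixes:
  #0 SA[0]=12  'a'
  #1 SA[1]=1  'abbbccadbdba'
  #2 SA[2]=7  'adbdba'
  #3 SA[3]=11  'ba'
  #4 SA[4]=2  'bbbccadbdba'
  #5 SA[5]=3  'bbccadbdba'
  #6 SA[6]=4  'bccadbdba'
  #7 SA[7]=9  'bdba'
  #8 SA[8]=6  'cadbdba'
  #9 SA[9]=5  'ccadbdba'
  #10 SA[10]=0  'dabbbccadbdba'
  #11 SA[11]=10  'dba'
  #12 SA[12]=8  'dbdba'

SA = [12, 1, 7, 11, 2, 3, 4, 9, 6, 5, 0, 10, 8]
i: (SA[i-1],SA[i]) lcp shared
  1: (12,1) 1 'a'
  2: (1,7) 1 'a'
  3: (7,11) 0 ''
  4: (11,2) 1 'b'
  5: (2,3) 2 'bb'
  6: (3,4) 1 'b'
  7: (4,9) 1 'b'
  8: (9,6) 0 ''
  9: (6,5) 1 'c'
  10: (5,0) 0 ''
  11: (0,10) 1 'd'
  12: (10,8) 2 'db'

n(n+1)/2 = 13·14/2 = 91
Σ LCP = 0 + 1 + 1 + 0 + 1 + 2 + 1 + 1 + 0 + 1 + 0 + 1 + 2 = 11
distinct = 91 − 11 = 80

80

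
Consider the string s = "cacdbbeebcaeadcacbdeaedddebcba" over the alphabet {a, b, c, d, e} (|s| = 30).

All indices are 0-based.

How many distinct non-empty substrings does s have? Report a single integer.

sorted suffixes:
  #0 SA[0]=29  'a'
  #1 SA[1]=15  'acbdeaedddebcba'
  #2 SA[2]=1  'acdbbeebcaeadcacbdeaedddebcba'
  #3 SA[3]=12  'adcacbdeaedddebcba'
  #4 SA[4]=10  'aeadcacbdeaedddebcba'
  #5 SA[5]=20  'aedddebcba'
  #6 SA[6]=28  'ba'
  #7 SA[7]=4  'bbeebcaeadcacbdeaedddebcba'
  #8 SA[8]=8  'bcaeadcacbdeaedddebcba'
  #9 SA[9]=26  'bcba'
  #10 SA[10]=17  'bdeaedddebcba'
  #11 SA[11]=5  'beebcaeadcacbdeaedddebcba'
  #12 SA[12]=14  'cacbdeaedddebcba'
  #13 SA[13]=0  'cacdbbeebcaeadcacbdeaedddebcba'
  #14 SA[14]=9  'caeadcacbdeaedddebcba'
  #15 SA[15]=27  'cba'
  #16 SA[16]=16  'cbdeaedddebcba'
  #17 SA[17]=2  'cdbbeebcaeadcacbdeaedddebcba'
  #18 SA[18]=3  'dbbeebcaeadcacbdeaedddebcba'
  #19 SA[19]=13  'dcacbdeaedddebcba'
  #20 SA[20]=22  'dddebcba'
  #21 SA[21]=23  'ddebcba'
  #22 SA[22]=18  'deaedddebcba'
  #23 SA[23]=24  'debcba'
  #24 SA[24]=11  'eadcacbdeaedddebcba'
  #25 SA[25]=19  'eaedddebcba'
  #26 SA[26]=7  'ebcaeadcacbdeaedddebcba'
  #27 SA[27]=25  'ebcba'
  #28 SA[28]=21  'edddebcba'
  #29 SA[29]=6  'eebcaeadcacbdeaedddebcba'

SA = [29, 15, 1, 12, 10, 20, 28, 4, 8, 26, 17, 5, 14, 0, 9, 27, 16, 2, 3, 13, 22, 23, 18, 24, 11, 19, 7, 25, 21, 6]
i: (SA[i-1],SA[i]) lcp shared
  1: (29,15) 1 'a'
  2: (15,1) 2 'ac'
  3: (1,12) 1 'a'
  4: (12,10) 1 'a'
  5: (10,20) 2 'ae'
  6: (20,28) 0 ''
  7: (28,4) 1 'b'
  8: (4,8) 1 'b'
  9: (8,26) 2 'bc'
  10: (26,17) 1 'b'
  11: (17,5) 1 'b'
  12: (5,14) 0 ''
  13: (14,0) 3 'cac'
  14: (0,9) 2 'ca'
  15: (9,27) 1 'c'
  16: (27,16) 2 'cb'
  17: (16,2) 1 'c'
  18: (2,3) 0 ''
  19: (3,13) 1 'd'
  20: (13,22) 1 'd'
  21: (22,23) 2 'dd'
  22: (23,18) 1 'd'
  23: (18,24) 2 'de'
  24: (24,11) 0 ''
  25: (11,19) 2 'ea'
  26: (19,7) 1 'e'
  27: (7,25) 3 'ebc'
  28: (25,21) 1 'e'
  29: (21,6) 1 'e'

n(n+1)/2 = 30·31/2 = 465
Σ LCP = 0 + 1 + 2 + 1 + 1 + 2 + 0 + 1 + 1 + 2 + 1 + 1 + 0 + 3 + 2 + 1 + 2 + 1 + 0 + 1 + 1 + 2 + 1 + 2 + 0 + 2 + 1 + 3 + 1 + 1 = 37
distinct = 465 − 37 = 428

428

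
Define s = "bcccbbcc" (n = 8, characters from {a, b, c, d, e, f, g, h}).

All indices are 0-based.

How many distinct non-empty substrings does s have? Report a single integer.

26

rank | idx | suffix
   0 |   4 | bbcc
   1 |   5 | bcc
   2 |   0 | bcccbbcc
   3 |   7 | c
   4 |   3 | cbbcc
   5 |   6 | cc
   6 |   2 | ccbbcc
   7 |   1 | cccbbcc

SA = [4, 5, 0, 7, 3, 6, 2, 1]
rank  pair      lcp
   1  s[4:],s[5:]  1  'b'
   2  s[5:],s[0:]  3  'bcc'
   3  s[0:],s[7:]  0  ''
   4  s[7:],s[3:]  1  'c'
   5  s[3:],s[6:]  1  'c'
   6  s[6:],s[2:]  2  'cc'
   7  s[2:],s[1:]  2  'cc'

n(n+1)/2 = 8·9/2 = 36
Σ LCP = 0 + 1 + 3 + 0 + 1 + 1 + 2 + 2 = 10
distinct = 36 − 10 = 26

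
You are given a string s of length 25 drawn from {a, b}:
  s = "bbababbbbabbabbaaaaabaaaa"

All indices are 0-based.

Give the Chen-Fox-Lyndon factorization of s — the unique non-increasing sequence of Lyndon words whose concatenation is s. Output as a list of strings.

emit factor 1: 'b' (i=0, period=1)
emit factor 2: 'b' (i=1, period=1)
emit factor 3: 'ababbbbabbabb' (i=2, period=13)
emit factor 4: 'aaaaab' (i=15, period=6)
emit factor 5: 'a' (i=21, period=1)
emit factor 6: 'a' (i=22, period=1)
emit factor 7: 'a' (i=23, period=1)
emit factor 8: 'a' (i=24, period=1)

["b", "b", "ababbbbabbabb", "aaaaab", "a", "a", "a", "a"]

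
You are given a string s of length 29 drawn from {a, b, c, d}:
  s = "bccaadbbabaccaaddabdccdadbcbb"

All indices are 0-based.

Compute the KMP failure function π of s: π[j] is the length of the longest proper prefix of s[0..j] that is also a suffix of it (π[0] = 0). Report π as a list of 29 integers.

[0, 0, 0, 0, 0, 0, 1, 1, 0, 1, 0, 0, 0, 0, 0, 0, 0, 0, 1, 0, 0, 0, 0, 0, 0, 1, 2, 1, 1]

π[0] = 0
j=1 s[j]='c': π[1]=0 (border '')
j=2 s[j]='c': π[2]=0 (border '')
j=3 s[j]='a': π[3]=0 (border '')
j=4 s[j]='a': π[4]=0 (border '')
j=5 s[j]='d': π[5]=0 (border '')
j=6 s[j]='b': π[6]=1 (border 'b')
j=7 s[j]='b': k: 1→0; π[7]=1 (border 'b')
j=8 s[j]='a': k: 1→0; π[8]=0 (border '')
j=9 s[j]='b': π[9]=1 (border 'b')
j=10 s[j]='a': k: 1→0; π[10]=0 (border '')
j=11 s[j]='c': π[11]=0 (border '')
j=12 s[j]='c': π[12]=0 (border '')
j=13 s[j]='a': π[13]=0 (border '')
j=14 s[j]='a': π[14]=0 (border '')
j=15 s[j]='d': π[15]=0 (border '')
j=16 s[j]='d': π[16]=0 (border '')
j=17 s[j]='a': π[17]=0 (border '')
j=18 s[j]='b': π[18]=1 (border 'b')
j=19 s[j]='d': k: 1→0; π[19]=0 (border '')
j=20 s[j]='c': π[20]=0 (border '')
j=21 s[j]='c': π[21]=0 (border '')
j=22 s[j]='d': π[22]=0 (border '')
j=23 s[j]='a': π[23]=0 (border '')
j=24 s[j]='d': π[24]=0 (border '')
j=25 s[j]='b': π[25]=1 (border 'b')
j=26 s[j]='c': π[26]=2 (border 'bc')
j=27 s[j]='b': k: 2→0; π[27]=1 (border 'b')
j=28 s[j]='b': k: 1→0; π[28]=1 (border 'b')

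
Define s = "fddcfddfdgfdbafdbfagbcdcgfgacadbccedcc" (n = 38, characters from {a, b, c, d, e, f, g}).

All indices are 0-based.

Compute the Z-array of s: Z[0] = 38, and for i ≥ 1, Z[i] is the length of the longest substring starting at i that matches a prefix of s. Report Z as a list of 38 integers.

Z[0]=38
i=1: i≥r, start 0; Z[1]=0
i=2: i≥r, start 0; Z[2]=0
i=3: i≥r, start 0; Z[3]=0
i=4: i≥r, start 0; Z[4]=3 extend→box=[4,7)
i=5: min(r-i=2, Z[1]=0)=0; Z[5]=0
i=6: min(r-i=1, Z[2]=0)=0; Z[6]=0
i=7: i≥r, start 0; Z[7]=2 extend→box=[7,9)
i=8: min(r-i=1, Z[1]=0)=0; Z[8]=0
i=9: i≥r, start 0; Z[9]=0
i=10: i≥r, start 0; Z[10]=2 extend→box=[10,12)
i=11: min(r-i=1, Z[1]=0)=0; Z[11]=0
i=12: i≥r, start 0; Z[12]=0
i=13: i≥r, start 0; Z[13]=0
i=14: i≥r, start 0; Z[14]=2 extend→box=[14,16)
i=15: min(r-i=1, Z[1]=0)=0; Z[15]=0
i=16: i≥r, start 0; Z[16]=0
i=17: i≥r, start 0; Z[17]=1 extend→box=[17,18)
i=18: i≥r, start 0; Z[18]=0
i=19: i≥r, start 0; Z[19]=0
i=20: i≥r, start 0; Z[20]=0
i=21: i≥r, start 0; Z[21]=0
i=22: i≥r, start 0; Z[22]=0
i=23: i≥r, start 0; Z[23]=0
i=24: i≥r, start 0; Z[24]=0
i=25: i≥r, start 0; Z[25]=1 extend→box=[25,26)
i=26: i≥r, start 0; Z[26]=0
i=27: i≥r, start 0; Z[27]=0
i=28: i≥r, start 0; Z[28]=0
i=29: i≥r, start 0; Z[29]=0
i=30: i≥r, start 0; Z[30]=0
i=31: i≥r, start 0; Z[31]=0
i=32: i≥r, start 0; Z[32]=0
i=33: i≥r, start 0; Z[33]=0
i=34: i≥r, start 0; Z[34]=0
i=35: i≥r, start 0; Z[35]=0
i=36: i≥r, start 0; Z[36]=0
i=37: i≥r, start 0; Z[37]=0

[38, 0, 0, 0, 3, 0, 0, 2, 0, 0, 2, 0, 0, 0, 2, 0, 0, 1, 0, 0, 0, 0, 0, 0, 0, 1, 0, 0, 0, 0, 0, 0, 0, 0, 0, 0, 0, 0]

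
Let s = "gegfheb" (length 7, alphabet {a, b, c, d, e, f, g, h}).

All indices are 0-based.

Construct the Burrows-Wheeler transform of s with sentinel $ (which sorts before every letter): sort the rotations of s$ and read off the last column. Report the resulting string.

rank  rotation  last
    0  $gegfheb  b
    1  b$gegfhe  e
    2  eb$gegfh  h
    3  egfheb$g  g
    4  fheb$geg  g
    5  gegfheb$  $
    6  gfheb$ge  e
    7  heb$gegf  f

behgg$ef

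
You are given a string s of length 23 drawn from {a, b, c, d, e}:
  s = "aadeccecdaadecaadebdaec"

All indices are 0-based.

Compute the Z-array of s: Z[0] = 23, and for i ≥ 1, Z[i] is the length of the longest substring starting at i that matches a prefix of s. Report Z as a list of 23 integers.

Z[0]=23
i=1: fresh scan; Z[1]=1 grow→box=[1,2)
i=2: fresh scan; Z[2]=0
i=3: fresh scan; Z[3]=0
i=4: fresh scan; Z[4]=0
i=5: fresh scan; Z[5]=0
i=6: fresh scan; Z[6]=0
i=7: fresh scan; Z[7]=0
i=8: fresh scan; Z[8]=0
i=9: fresh scan; Z[9]=5 grow→box=[9,14)
i=10: min(r-i=4, Z[1]=1)=1; Z[10]=1
i=11: min(r-i=3, Z[2]=0)=0; Z[11]=0
i=12: min(r-i=2, Z[3]=0)=0; Z[12]=0
i=13: min(r-i=1, Z[4]=0)=0; Z[13]=0
i=14: fresh scan; Z[14]=4 grow→box=[14,18)
i=15: min(r-i=3, Z[1]=1)=1; Z[15]=1
i=16: min(r-i=2, Z[2]=0)=0; Z[16]=0
i=17: min(r-i=1, Z[3]=0)=0; Z[17]=0
i=18: fresh scan; Z[18]=0
i=19: fresh scan; Z[19]=0
i=20: fresh scan; Z[20]=1 grow→box=[20,21)
i=21: fresh scan; Z[21]=0
i=22: fresh scan; Z[22]=0

[23, 1, 0, 0, 0, 0, 0, 0, 0, 5, 1, 0, 0, 0, 4, 1, 0, 0, 0, 0, 1, 0, 0]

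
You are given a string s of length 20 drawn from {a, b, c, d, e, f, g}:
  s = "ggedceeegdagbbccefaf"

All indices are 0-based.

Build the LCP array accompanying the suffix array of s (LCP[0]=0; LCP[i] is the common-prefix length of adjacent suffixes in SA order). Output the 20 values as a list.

[0, 1, 0, 1, 0, 1, 2, 0, 1, 0, 1, 2, 1, 1, 0, 1, 0, 1, 1, 1]

rank | idx | suffix
   0 |  18 | af
   1 |  10 | agbbccefaf
   2 |  12 | bbccefaf
   3 |  13 | bccefaf
   4 |  14 | ccefaf
   5 |   4 | ceeegdagbbccefaf
   6 |  15 | cefaf
   7 |   9 | dagbbccefaf
   8 |   3 | dceeegdagbbccefaf
   9 |   2 | edceeegdagbbccefaf
  10 |   5 | eeegdagbbccefaf
  11 |   6 | eegdagbbccefaf
  12 |  16 | efaf
  13 |   7 | egdagbbccefaf
  14 |  19 | f
  15 |  17 | faf
  16 |  11 | gbbccefaf
  17 |   8 | gdagbbccefaf
  18 |   1 | gedceeegdagbbccefaf
  19 |   0 | ggedceeegdagbbccefaf

SA = [18, 10, 12, 13, 14, 4, 15, 9, 3, 2, 5, 6, 16, 7, 19, 17, 11, 8, 1, 0]
rank  pair      lcp
   1  s[18:],s[10:]  1  'a'
   2  s[10:],s[12:]  0  ''
   3  s[12:],s[13:]  1  'b'
   4  s[13:],s[14:]  0  ''
   5  s[14:],s[4:]  1  'c'
   6  s[4:],s[15:]  2  'ce'
   7  s[15:],s[9:]  0  ''
   8  s[9:],s[3:]  1  'd'
   9  s[3:],s[2:]  0  ''
  10  s[2:],s[5:]  1  'e'
  11  s[5:],s[6:]  2  'ee'
  12  s[6:],s[16:]  1  'e'
  13  s[16:],s[7:]  1  'e'
  14  s[7:],s[19:]  0  ''
  15  s[19:],s[17:]  1  'f'
  16  s[17:],s[11:]  0  ''
  17  s[11:],s[8:]  1  'g'
  18  s[8:],s[1:]  1  'g'
  19  s[1:],s[0:]  1  'g'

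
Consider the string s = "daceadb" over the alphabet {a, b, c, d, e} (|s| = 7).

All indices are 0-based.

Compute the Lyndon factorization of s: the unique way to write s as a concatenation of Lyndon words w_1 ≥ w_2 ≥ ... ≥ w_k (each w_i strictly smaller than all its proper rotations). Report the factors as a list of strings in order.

["d", "aceadb"]

emit factor 1: 'd' (i=0, period=1)
emit factor 2: 'aceadb' (i=1, period=6)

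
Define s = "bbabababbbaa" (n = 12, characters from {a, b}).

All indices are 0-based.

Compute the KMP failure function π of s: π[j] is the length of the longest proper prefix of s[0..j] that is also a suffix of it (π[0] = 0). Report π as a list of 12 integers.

π[0] = 0
j=1 s[j]='b': π[1]=1 (border 'b')
j=2 s[j]='a': k: 1→0; π[2]=0 (border '')
j=3 s[j]='b': π[3]=1 (border 'b')
j=4 s[j]='a': k: 1→0; π[4]=0 (border '')
j=5 s[j]='b': π[5]=1 (border 'b')
j=6 s[j]='a': k: 1→0; π[6]=0 (border '')
j=7 s[j]='b': π[7]=1 (border 'b')
j=8 s[j]='b': π[8]=2 (border 'bb')
j=9 s[j]='b': k: 2→1; π[9]=2 (border 'bb')
j=10 s[j]='a': π[10]=3 (border 'bba')
j=11 s[j]='a': k: 3→0; π[11]=0 (border '')

[0, 1, 0, 1, 0, 1, 0, 1, 2, 2, 3, 0]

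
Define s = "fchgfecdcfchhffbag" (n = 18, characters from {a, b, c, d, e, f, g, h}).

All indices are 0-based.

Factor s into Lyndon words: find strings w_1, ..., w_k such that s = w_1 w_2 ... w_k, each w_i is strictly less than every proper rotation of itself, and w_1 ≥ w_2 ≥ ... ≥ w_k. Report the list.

["f", "chgfe", "cdcfchhff", "b", "ag"]

emit factor 1: 'f' (i=0, period=1)
emit factor 2: 'chgfe' (i=1, period=5)
emit factor 3: 'cdcfchhff' (i=6, period=9)
emit factor 4: 'b' (i=15, period=1)
emit factor 5: 'ag' (i=16, period=2)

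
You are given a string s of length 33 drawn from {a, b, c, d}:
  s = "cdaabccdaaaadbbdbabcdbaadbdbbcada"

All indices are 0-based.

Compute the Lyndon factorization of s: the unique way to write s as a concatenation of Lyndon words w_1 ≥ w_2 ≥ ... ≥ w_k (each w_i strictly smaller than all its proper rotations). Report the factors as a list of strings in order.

emit factor 1: 'cd' (i=0, period=2)
emit factor 2: 'aabccd' (i=2, period=6)
emit factor 3: 'aaaadbbdbabcdbaadbdbbcad' (i=8, period=24)
emit factor 4: 'a' (i=32, period=1)

["cd", "aabccd", "aaaadbbdbabcdbaadbdbbcad", "a"]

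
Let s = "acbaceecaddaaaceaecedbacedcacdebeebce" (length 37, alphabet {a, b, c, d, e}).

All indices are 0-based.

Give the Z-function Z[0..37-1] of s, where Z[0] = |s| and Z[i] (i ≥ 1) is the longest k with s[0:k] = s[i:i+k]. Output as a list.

[37, 0, 0, 2, 0, 0, 0, 0, 1, 0, 0, 1, 1, 2, 0, 0, 1, 0, 0, 0, 0, 0, 2, 0, 0, 0, 0, 2, 0, 0, 0, 0, 0, 0, 0, 0, 0]

Z[0]=37
i=1: fresh scan; Z[1]=0
i=2: fresh scan; Z[2]=0
i=3: fresh scan; Z[3]=2 extend→box=[3,5)
i=4: min(r-i=1, Z[1]=0)=0; Z[4]=0
i=5: fresh scan; Z[5]=0
i=6: fresh scan; Z[6]=0
i=7: fresh scan; Z[7]=0
i=8: fresh scan; Z[8]=1 extend→box=[8,9)
i=9: fresh scan; Z[9]=0
i=10: fresh scan; Z[10]=0
i=11: fresh scan; Z[11]=1 extend→box=[11,12)
i=12: fresh scan; Z[12]=1 extend→box=[12,13)
i=13: fresh scan; Z[13]=2 extend→box=[13,15)
i=14: min(r-i=1, Z[1]=0)=0; Z[14]=0
i=15: fresh scan; Z[15]=0
i=16: fresh scan; Z[16]=1 extend→box=[16,17)
i=17: fresh scan; Z[17]=0
i=18: fresh scan; Z[18]=0
i=19: fresh scan; Z[19]=0
i=20: fresh scan; Z[20]=0
i=21: fresh scan; Z[21]=0
i=22: fresh scan; Z[22]=2 extend→box=[22,24)
i=23: min(r-i=1, Z[1]=0)=0; Z[23]=0
i=24: fresh scan; Z[24]=0
i=25: fresh scan; Z[25]=0
i=26: fresh scan; Z[26]=0
i=27: fresh scan; Z[27]=2 extend→box=[27,29)
i=28: min(r-i=1, Z[1]=0)=0; Z[28]=0
i=29: fresh scan; Z[29]=0
i=30: fresh scan; Z[30]=0
i=31: fresh scan; Z[31]=0
i=32: fresh scan; Z[32]=0
i=33: fresh scan; Z[33]=0
i=34: fresh scan; Z[34]=0
i=35: fresh scan; Z[35]=0
i=36: fresh scan; Z[36]=0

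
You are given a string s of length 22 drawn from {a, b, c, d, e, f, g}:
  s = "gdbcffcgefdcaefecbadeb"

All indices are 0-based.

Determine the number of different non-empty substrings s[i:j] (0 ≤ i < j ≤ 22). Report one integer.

sorted suffixes:
  #0 SA[0]=18  'adeb'
  #1 SA[1]=12  'aefecbadeb'
  #2 SA[2]=21  'b'
  #3 SA[3]=17  'badeb'
  #4 SA[4]=2  'bcffcgefdcaefecbadeb'
  #5 SA[5]=11  'caefecbadeb'
  #6 SA[6]=16  'cbadeb'
  #7 SA[7]=3  'cffcgefdcaefecbadeb'
  #8 SA[8]=6  'cgefdcaefecbadeb'
  #9 SA[9]=1  'dbcffcgefdcaefecbadeb'
  #10 SA[10]=10  'dcaefecbadeb'
  #11 SA[11]=19  'deb'
  #12 SA[12]=20  'eb'
  #13 SA[13]=15  'ecbadeb'
  #14 SA[14]=8  'efdcaefecbadeb'
  #15 SA[15]=13  'efecbadeb'
  #16 SA[16]=5  'fcgefdcaefecbadeb'
  #17 SA[17]=9  'fdcaefecbadeb'
  #18 SA[18]=14  'fecbadeb'
  #19 SA[19]=4  'ffcgefdcaefecbadeb'
  #20 SA[20]=0  'gdbcffcgefdcaefecbadeb'
  #21 SA[21]=7  'gefdcaefecbadeb'

SA = [18, 12, 21, 17, 2, 11, 16, 3, 6, 1, 10, 19, 20, 15, 8, 13, 5, 9, 14, 4, 0, 7]
i: (SA[i-1],SA[i]) lcp shared
  1: (18,12) 1 'a'
  2: (12,21) 0 ''
  3: (21,17) 1 'b'
  4: (17,2) 1 'b'
  5: (2,11) 0 ''
  6: (11,16) 1 'c'
  7: (16,3) 1 'c'
  8: (3,6) 1 'c'
  9: (6,1) 0 ''
  10: (1,10) 1 'd'
  11: (10,19) 1 'd'
  12: (19,20) 0 ''
  13: (20,15) 1 'e'
  14: (15,8) 1 'e'
  15: (8,13) 2 'ef'
  16: (13,5) 0 ''
  17: (5,9) 1 'f'
  18: (9,14) 1 'f'
  19: (14,4) 1 'f'
  20: (4,0) 0 ''
  21: (0,7) 1 'g'

n(n+1)/2 = 22·23/2 = 253
Σ LCP = 0 + 1 + 0 + 1 + 1 + 0 + 1 + 1 + 1 + 0 + 1 + 1 + 0 + 1 + 1 + 2 + 0 + 1 + 1 + 1 + 0 + 1 = 16
distinct = 253 − 16 = 237

237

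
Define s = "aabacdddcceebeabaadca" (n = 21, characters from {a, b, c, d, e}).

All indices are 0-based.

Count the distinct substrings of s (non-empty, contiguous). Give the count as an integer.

sorted suffixes:
  #0 SA[0]=20  'a'
  #1 SA[1]=0  'aabacdddcceebeabaadca'
  #2 SA[2]=16  'aadca'
  #3 SA[3]=14  'abaadca'
  #4 SA[4]=1  'abacdddcceebeabaadca'
  #5 SA[5]=3  'acdddcceebeabaadca'
  #6 SA[6]=17  'adca'
  #7 SA[7]=15  'baadca'
  #8 SA[8]=2  'bacdddcceebeabaadca'
  #9 SA[9]=12  'beabaadca'
  #10 SA[10]=19  'ca'
  #11 SA[11]=8  'cceebeabaadca'
  #12 SA[12]=4  'cdddcceebeabaadca'
  #13 SA[13]=9  'ceebeabaadca'
  #14 SA[14]=18  'dca'
  #15 SA[15]=7  'dcceebeabaadca'
  #16 SA[16]=6  'ddcceebeabaadca'
  #17 SA[17]=5  'dddcceebeabaadca'
  #18 SA[18]=13  'eabaadca'
  #19 SA[19]=11  'ebeabaadca'
  #20 SA[20]=10  'eebeabaadca'

SA = [20, 0, 16, 14, 1, 3, 17, 15, 2, 12, 19, 8, 4, 9, 18, 7, 6, 5, 13, 11, 10]
i: (SA[i-1],SA[i]) lcp shared
  1: (20,0) 1 'a'
  2: (0,16) 2 'aa'
  3: (16,14) 1 'a'
  4: (14,1) 3 'aba'
  5: (1,3) 1 'a'
  6: (3,17) 1 'a'
  7: (17,15) 0 ''
  8: (15,2) 2 'ba'
  9: (2,12) 1 'b'
  10: (12,19) 0 ''
  11: (19,8) 1 'c'
  12: (8,4) 1 'c'
  13: (4,9) 1 'c'
  14: (9,18) 0 ''
  15: (18,7) 2 'dc'
  16: (7,6) 1 'd'
  17: (6,5) 2 'dd'
  18: (5,13) 0 ''
  19: (13,11) 1 'e'
  20: (11,10) 1 'e'

n(n+1)/2 = 21·22/2 = 231
Σ LCP = 0 + 1 + 2 + 1 + 3 + 1 + 1 + 0 + 2 + 1 + 0 + 1 + 1 + 1 + 0 + 2 + 1 + 2 + 0 + 1 + 1 = 22
distinct = 231 − 22 = 209

209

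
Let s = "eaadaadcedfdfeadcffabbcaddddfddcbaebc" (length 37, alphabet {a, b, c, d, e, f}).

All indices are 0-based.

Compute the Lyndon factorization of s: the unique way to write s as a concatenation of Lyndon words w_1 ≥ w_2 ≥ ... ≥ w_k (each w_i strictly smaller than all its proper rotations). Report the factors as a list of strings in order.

emit factor 1: 'e' (i=0, period=1)
emit factor 2: 'aadaadcedfdfeadcffabbcaddddfddcbaebc' (i=1, period=36)

["e", "aadaadcedfdfeadcffabbcaddddfddcbaebc"]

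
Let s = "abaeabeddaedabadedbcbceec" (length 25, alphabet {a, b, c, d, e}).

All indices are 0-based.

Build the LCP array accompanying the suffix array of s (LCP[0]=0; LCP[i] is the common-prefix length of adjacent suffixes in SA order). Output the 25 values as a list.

[0, 3, 2, 1, 1, 2, 0, 2, 1, 2, 1, 0, 1, 1, 0, 2, 1, 1, 1, 0, 1, 1, 2, 2, 1]

rank→(start, suffix):
  0 → (12, 'abadedbcbceec')
  1 → (0, 'abaeabeddaedabadedbcbceec')
  2 → (4, 'abeddaedabadedbcbceec')
  3 → (14, 'adedbcbceec')
  4 → (2, 'aeabeddaedabadedbcbceec')
  5 → (9, 'aedabadedbcbceec')
  6 → (13, 'badedbcbceec')
  7 → (1, 'baeabeddaedabadedbcbceec')
  8 → (18, 'bcbceec')
  9 → (20, 'bceec')
  10 → (5, 'beddaedabadedbcbceec')
  11 → (24, 'c')
  12 → (19, 'cbceec')
  13 → (21, 'ceec')
  14 → (11, 'dabadedbcbceec')
  15 → (8, 'daedabadedbcbceec')
  16 → (17, 'dbcbceec')
  17 → (7, 'ddaedabadedbcbceec')
  18 → (15, 'dedbcbceec')
  19 → (3, 'eabeddaedabadedbcbceec')
  20 → (23, 'ec')
  21 → (10, 'edabadedbcbceec')
  22 → (16, 'edbcbceec')
  23 → (6, 'eddaedabadedbcbceec')
  24 → (22, 'eec')

SA = [12, 0, 4, 14, 2, 9, 13, 1, 18, 20, 5, 24, 19, 21, 11, 8, 17, 7, 15, 3, 23, 10, 16, 6, 22]
rank  pair      lcp
   1  s[12:],s[0:]  3  'aba'
   2  s[0:],s[4:]  2  'ab'
   3  s[4:],s[14:]  1  'a'
   4  s[14:],s[2:]  1  'a'
   5  s[2:],s[9:]  2  'ae'
   6  s[9:],s[13:]  0  ''
   7  s[13:],s[1:]  2  'ba'
   8  s[1:],s[18:]  1  'b'
   9  s[18:],s[20:]  2  'bc'
  10  s[20:],s[5:]  1  'b'
  11  s[5:],s[24:]  0  ''
  12  s[24:],s[19:]  1  'c'
  13  s[19:],s[21:]  1  'c'
  14  s[21:],s[11:]  0  ''
  15  s[11:],s[8:]  2  'da'
  16  s[8:],s[17:]  1  'd'
  17  s[17:],s[7:]  1  'd'
  18  s[7:],s[15:]  1  'd'
  19  s[15:],s[3:]  0  ''
  20  s[3:],s[23:]  1  'e'
  21  s[23:],s[10:]  1  'e'
  22  s[10:],s[16:]  2  'ed'
  23  s[16:],s[6:]  2  'ed'
  24  s[6:],s[22:]  1  'e'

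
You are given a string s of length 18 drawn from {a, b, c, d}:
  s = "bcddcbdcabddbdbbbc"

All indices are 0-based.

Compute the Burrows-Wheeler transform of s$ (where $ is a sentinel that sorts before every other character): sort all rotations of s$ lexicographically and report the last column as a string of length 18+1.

rank  rotation             last
    0  $bcddcbdcabddbdbbbc  c
    1  abddbdbbbc$bcddcbdc  c
    2  bbbc$bcddcbdcabddbd  d
    3  bbc$bcddcbdcabddbdb  b
    4  bc$bcddcbdcabddbdbb  b
    5  bcddcbdcabddbdbbbc$  $
    6  bdbbbc$bcddcbdcabdd  d
    7  bdcabddbdbbbc$bcddc  c
    8  bddbdbbbc$bcddcbdca  a
    9  c$bcddcbdcabddbdbbb  b
   10  cabddbdbbbc$bcddcbd  d
   11  cbdcabddbdbbbc$bcdd  d
   12  cddcbdcabddbdbbbc$b  b
   13  dbbbc$bcddcbdcabddb  b
   14  dbdbbbc$bcddcbdcabd  d
   15  dcabddbdbbbc$bcddcb  b
   16  dcbdcabddbdbbbc$bcd  d
   17  ddbdbbbc$bcddcbdcab  b
   18  ddcbdcabddbdbbbc$bc  c

ccdbb$dcabddbbdbdbc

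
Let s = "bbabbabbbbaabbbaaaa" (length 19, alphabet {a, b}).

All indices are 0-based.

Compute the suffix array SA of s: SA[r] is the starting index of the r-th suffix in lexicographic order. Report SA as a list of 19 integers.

[18, 17, 16, 15, 10, 2, 11, 5, 14, 9, 1, 4, 13, 8, 0, 3, 12, 7, 6]

sorted suffixes:
  #0 SA[0]=18  'a'
  #1 SA[1]=17  'aa'
  #2 SA[2]=16  'aaa'
  #3 SA[3]=15  'aaaa'
  #4 SA[4]=10  'aabbbaaaa'
  #5 SA[5]=2  'abbabbbbaabbbaaaa'
  #6 SA[6]=11  'abbbaaaa'
  #7 SA[7]=5  'abbbbaabbbaaaa'
  #8 SA[8]=14  'baaaa'
  #9 SA[9]=9  'baabbbaaaa'
  #10 SA[10]=1  'babbabbbbaabbbaaaa'
  #11 SA[11]=4  'babbbbaabbbaaaa'
  #12 SA[12]=13  'bbaaaa'
  #13 SA[13]=8  'bbaabbbaaaa'
  #14 SA[14]=0  'bbabbabbbbaabbbaaaa'
  #15 SA[15]=3  'bbabbbbaabbbaaaa'
  #16 SA[16]=12  'bbbaaaa'
  #17 SA[17]=7  'bbbaabbbaaaa'
  #18 SA[18]=6  'bbbbaabbbaaaa'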